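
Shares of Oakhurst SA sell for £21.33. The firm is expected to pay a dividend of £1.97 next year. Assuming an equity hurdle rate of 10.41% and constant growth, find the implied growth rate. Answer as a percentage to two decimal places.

1.17%

From P₀ = D₁/(r − g), the implied growth is g = r − D₁/P₀.
g = 0.1041 − 1.97/21.33 = 0.1041 − 0.09236 = 0.01174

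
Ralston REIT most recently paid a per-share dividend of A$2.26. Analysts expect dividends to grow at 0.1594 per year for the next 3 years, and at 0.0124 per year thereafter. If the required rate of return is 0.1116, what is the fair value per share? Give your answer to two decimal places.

A$33.55

Two-stage DDM. Project D₁…D_3 at 0.1594, terminal growth 0.0124, discount at r = 0.1116.
D_1 = 2.6202
D_2 = 3.0379
D_3 = 3.5222
Terminal value at t=3: TV = D_4/(r−g) = 3.5658/(0.1116−0.0124) = 35.9459
P₀ = 2.6202/(1+0.1116)^1 + 3.0379/(1+0.1116)^2 + 3.5222/(1+0.1116)^3 + 35.9459/(1+0.1116)^3 = 33.5500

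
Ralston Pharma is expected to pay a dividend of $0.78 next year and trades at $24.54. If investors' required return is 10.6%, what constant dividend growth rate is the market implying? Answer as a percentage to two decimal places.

From P₀ = D₁/(r − g), the implied growth is g = r − D₁/P₀.
g = 0.106 − 0.78/24.54 = 0.106 − 0.03178 = 0.07422

7.42%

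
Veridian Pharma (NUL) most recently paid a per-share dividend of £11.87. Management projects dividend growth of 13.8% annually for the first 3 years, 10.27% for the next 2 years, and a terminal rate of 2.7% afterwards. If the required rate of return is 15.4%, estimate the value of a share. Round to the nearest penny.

Three-stage DDM. Project D₁…D_5; terminal Gordon value at t=5 with g = 0.027; discount at r = 0.154.
D_1 = 13.5081
D_2 = 15.3722
D_3 = 17.4935
D_4 = 19.2901
D_5 = 21.2712
TV_5 = 21.8455/(0.154−0.027) = 172.0121
P₀ = Σ Dₜ/(1+r)ᵗ + TV_5/(1+r)^5 = 139.9507

£139.95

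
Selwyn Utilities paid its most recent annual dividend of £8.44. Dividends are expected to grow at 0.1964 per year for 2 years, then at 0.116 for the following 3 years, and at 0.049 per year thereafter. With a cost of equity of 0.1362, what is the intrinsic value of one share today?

Three-stage DDM. Project D₁…D_5; terminal Gordon value at t=5 with g = 0.049; discount at r = 0.1362.
D_1 = 10.0976
D_2 = 12.0808
D_3 = 13.4822
D_4 = 15.0461
D_5 = 16.7914
TV_5 = 17.6142/(0.1362−0.049) = 201.9979
P₀ = Σ Dₜ/(1+r)ᵗ + TV_5/(1+r)^5 = 152.0105

£152.01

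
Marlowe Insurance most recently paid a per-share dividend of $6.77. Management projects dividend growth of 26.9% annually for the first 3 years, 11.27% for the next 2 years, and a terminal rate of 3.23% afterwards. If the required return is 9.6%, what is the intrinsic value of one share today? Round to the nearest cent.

Three-stage DDM. Project D₁…D_5; terminal Gordon value at t=5 with g = 0.0323; discount at r = 0.096.
D_1 = 8.5911
D_2 = 10.9021
D_3 = 13.8348
D_4 = 15.3940
D_5 = 17.1289
TV_5 = 17.6822/(0.096−0.0323) = 277.5851
P₀ = Σ Dₜ/(1+r)ᵗ + TV_5/(1+r)^5 = 224.4497

$224.45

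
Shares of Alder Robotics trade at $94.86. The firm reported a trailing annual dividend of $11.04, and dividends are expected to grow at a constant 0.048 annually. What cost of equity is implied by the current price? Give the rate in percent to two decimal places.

17.00%

Rearranging the constant-growth DDM: r = D₁/P₀ + g.
D₁ = 11.04 × (1 + 0.048) = 11.5699.
r = 11.5699 / 94.86 + 0.048 = 0.12197 + 0.048 = 0.16997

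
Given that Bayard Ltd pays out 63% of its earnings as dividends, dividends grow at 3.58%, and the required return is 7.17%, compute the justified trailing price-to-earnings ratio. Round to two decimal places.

Justified trailing P/E = b(1+g)/(r−g) = 0.63×(1+0.0358)/(0.0717−0.0358) = 18.1770

18.18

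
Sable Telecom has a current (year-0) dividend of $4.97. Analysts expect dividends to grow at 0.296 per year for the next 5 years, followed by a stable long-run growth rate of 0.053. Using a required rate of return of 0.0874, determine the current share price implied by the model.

$409.23

Two-stage DDM. Project D₁…D_5 at 0.296, terminal growth 0.053, discount at r = 0.0874.
D_1 = 6.4411
D_2 = 8.3477
D_3 = 10.8186
D_4 = 14.0209
D_5 = 18.1711
Terminal value at t=5: TV = D_6/(r−g) = 19.1342/(0.0874−0.053) = 556.2261
P₀ = 6.4411/(1+0.0874)^1 + 8.3477/(1+0.0874)^2 + 10.8186/(1+0.0874)^3 + 14.0209/(1+0.0874)^4 + 18.1711/(1+0.0874)^5 + 556.2261/(1+0.0874)^5 = 409.2285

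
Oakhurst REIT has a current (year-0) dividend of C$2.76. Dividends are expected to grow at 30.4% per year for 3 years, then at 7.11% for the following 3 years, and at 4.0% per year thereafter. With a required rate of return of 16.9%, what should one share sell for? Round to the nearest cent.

Three-stage DDM. Project D₁…D_6; terminal Gordon value at t=6 with g = 0.04; discount at r = 0.169.
D_1 = 3.5990
D_2 = 4.6931
D_3 = 6.1199
D_4 = 6.5550
D_5 = 7.0210
D_6 = 7.5202
TV_6 = 7.8211/(0.169−0.04) = 60.6283
P₀ = Σ Dₜ/(1+r)ᵗ + TV_6/(1+r)^6 = 43.7736

C$43.77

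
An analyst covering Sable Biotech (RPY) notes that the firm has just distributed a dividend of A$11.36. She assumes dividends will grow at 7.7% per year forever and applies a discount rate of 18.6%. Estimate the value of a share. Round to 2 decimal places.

A$112.25

Gordon growth model: P₀ = D₁/(r − g). D₁ = 11.36 × (1 + 0.077) = 12.2347.
P₀ = 12.2347 / (0.186 − 0.077) = 12.2347 / 0.109 = 112.2451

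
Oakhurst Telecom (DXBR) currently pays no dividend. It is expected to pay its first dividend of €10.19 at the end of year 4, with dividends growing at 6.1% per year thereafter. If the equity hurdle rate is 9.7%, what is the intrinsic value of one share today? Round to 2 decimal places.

€214.41

Deferred-dividend DDM. At t=3 the remaining stream is a growing perpetuity with first payment D_4 = 10.19.
V_3 = D_4/(r−g) = 10.19/(0.097−0.061) = 283.0556
P₀ = V_3/(1+r)^3 = 283.0556/(1+0.097)^3 = 214.4133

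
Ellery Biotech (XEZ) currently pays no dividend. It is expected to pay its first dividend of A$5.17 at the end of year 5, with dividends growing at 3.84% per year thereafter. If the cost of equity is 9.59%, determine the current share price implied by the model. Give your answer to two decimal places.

A$62.34

Deferred-dividend DDM. At t=4 the remaining stream is a growing perpetuity with first payment D_5 = 5.17.
V_4 = D_5/(r−g) = 5.17/(0.0959−0.0384) = 89.9130
P₀ = V_4/(1+r)^4 = 89.9130/(1+0.0959)^4 = 62.3360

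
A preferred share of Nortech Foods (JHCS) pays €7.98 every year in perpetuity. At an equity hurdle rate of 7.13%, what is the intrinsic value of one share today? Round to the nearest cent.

€111.92

Zero-growth DDM (perpetuity): P₀ = D/r = 7.98 / 0.0713 = 111.9215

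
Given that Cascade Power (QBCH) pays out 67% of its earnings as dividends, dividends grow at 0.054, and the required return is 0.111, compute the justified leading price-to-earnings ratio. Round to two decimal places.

11.75

Justified leading P/E = b/(r−g) = 0.67/(0.111−0.054) = 11.7544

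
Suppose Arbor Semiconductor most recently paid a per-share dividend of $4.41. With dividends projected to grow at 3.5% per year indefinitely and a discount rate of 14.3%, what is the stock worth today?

Gordon growth model: P₀ = D₁/(r − g). D₁ = 4.41 × (1 + 0.035) = 4.5644.
P₀ = 4.5644 / (0.143 − 0.035) = 4.5644 / 0.108 = 42.2625

$42.26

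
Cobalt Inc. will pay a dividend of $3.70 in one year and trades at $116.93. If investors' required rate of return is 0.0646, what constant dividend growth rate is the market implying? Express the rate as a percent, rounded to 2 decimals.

3.30%

From P₀ = D₁/(r − g), the implied growth is g = r − D₁/P₀.
g = 0.0646 − 3.70/116.93 = 0.0646 − 0.03164 = 0.03296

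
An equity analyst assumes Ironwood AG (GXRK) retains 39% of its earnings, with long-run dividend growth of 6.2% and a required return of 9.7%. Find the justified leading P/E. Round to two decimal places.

Payout ratio b = 1 − 0.39 = 0.61.
Justified leading P/E = b/(r−g) = 0.61/(0.097−0.062) = 17.4286

17.43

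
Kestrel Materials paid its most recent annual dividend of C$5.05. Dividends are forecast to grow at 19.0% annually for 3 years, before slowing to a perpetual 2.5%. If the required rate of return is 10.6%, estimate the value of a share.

Two-stage DDM. Project D₁…D_3 at 0.19, terminal growth 0.025, discount at r = 0.106.
D_1 = 6.0095
D_2 = 7.1513
D_3 = 8.5101
Terminal value at t=3: TV = D_4/(r−g) = 8.7228/(0.106−0.025) = 107.6889
P₀ = 6.0095/(1+0.106)^1 + 7.1513/(1+0.106)^2 + 8.5101/(1+0.106)^3 + 107.6889/(1+0.106)^3 = 97.1687

C$97.17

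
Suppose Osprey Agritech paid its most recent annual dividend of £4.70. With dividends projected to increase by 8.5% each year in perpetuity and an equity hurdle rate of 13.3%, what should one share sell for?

Gordon growth model: P₀ = D₁/(r − g). D₁ = 4.70 × (1 + 0.085) = 5.0995.
P₀ = 5.0995 / (0.133 − 0.085) = 5.0995 / 0.048 = 106.2396

£106.24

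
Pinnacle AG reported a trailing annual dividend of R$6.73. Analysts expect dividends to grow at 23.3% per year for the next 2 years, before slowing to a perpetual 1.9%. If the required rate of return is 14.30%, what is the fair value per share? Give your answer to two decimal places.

Two-stage DDM. Project D₁…D_2 at 0.233, terminal growth 0.019, discount at r = 0.143.
D_1 = 8.2981
D_2 = 10.2315
Terminal value at t=2: TV = D_3/(r−g) = 10.4259/(0.143−0.019) = 84.0802
P₀ = 8.2981/(1+0.143)^1 + 10.2315/(1+0.143)^2 + 84.0802/(1+0.143)^2 = 79.4493

R$79.45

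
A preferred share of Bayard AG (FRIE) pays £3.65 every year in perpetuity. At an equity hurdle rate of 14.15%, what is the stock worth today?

Zero-growth DDM (perpetuity): P₀ = D/r = 3.65 / 0.1415 = 25.7951

£25.80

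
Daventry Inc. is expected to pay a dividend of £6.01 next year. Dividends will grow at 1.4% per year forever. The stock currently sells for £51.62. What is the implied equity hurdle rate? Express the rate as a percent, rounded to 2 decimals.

Rearranging the constant-growth DDM: r = D₁/P₀ + g.
r = 6.0100 / 51.62 + 0.014 = 0.11643 + 0.014 = 0.13043

13.04%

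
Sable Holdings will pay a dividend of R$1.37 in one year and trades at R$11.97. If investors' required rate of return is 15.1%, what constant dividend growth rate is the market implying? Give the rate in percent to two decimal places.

From P₀ = D₁/(r − g), the implied growth is g = r − D₁/P₀.
g = 0.151 − 1.37/11.97 = 0.151 − 0.11445 = 0.03655

3.65%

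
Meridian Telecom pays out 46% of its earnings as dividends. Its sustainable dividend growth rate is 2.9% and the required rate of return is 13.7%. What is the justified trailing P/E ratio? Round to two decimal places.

4.38

Justified trailing P/E = b(1+g)/(r−g) = 0.46×(1+0.029)/(0.137−0.029) = 4.3828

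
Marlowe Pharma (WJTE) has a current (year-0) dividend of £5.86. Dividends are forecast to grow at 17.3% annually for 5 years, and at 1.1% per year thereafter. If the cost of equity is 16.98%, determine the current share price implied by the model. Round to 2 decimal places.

Two-stage DDM. Project D₁…D_5 at 0.173, terminal growth 0.011, discount at r = 0.1698.
D_1 = 6.8738
D_2 = 8.0629
D_3 = 9.4578
D_4 = 11.0940
D_5 = 13.0133
Terminal value at t=5: TV = D_6/(r−g) = 13.1565/(0.1698−0.011) = 82.8492
P₀ = 6.8738/(1+0.1698)^1 + 8.0629/(1+0.1698)^2 + 9.4578/(1+0.1698)^3 + 11.0940/(1+0.1698)^4 + 13.0133/(1+0.1698)^5 + 82.8492/(1+0.1698)^5 = 67.3621

£67.36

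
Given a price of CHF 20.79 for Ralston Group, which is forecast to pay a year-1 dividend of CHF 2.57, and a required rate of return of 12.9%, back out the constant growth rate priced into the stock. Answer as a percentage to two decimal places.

0.54%

From P₀ = D₁/(r − g), the implied growth is g = r − D₁/P₀.
g = 0.129 − 2.57/20.79 = 0.129 − 0.12362 = 0.00538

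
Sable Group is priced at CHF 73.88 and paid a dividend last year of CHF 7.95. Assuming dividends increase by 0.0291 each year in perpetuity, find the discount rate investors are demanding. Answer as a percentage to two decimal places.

13.98%

Rearranging the constant-growth DDM: r = D₁/P₀ + g.
D₁ = 7.95 × (1 + 0.0291) = 8.1813.
r = 8.1813 / 73.88 + 0.0291 = 0.11074 + 0.0291 = 0.13984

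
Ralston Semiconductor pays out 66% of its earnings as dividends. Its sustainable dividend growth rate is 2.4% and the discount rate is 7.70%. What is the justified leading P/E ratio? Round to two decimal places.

12.45

Justified leading P/E = b/(r−g) = 0.66/(0.077−0.024) = 12.4528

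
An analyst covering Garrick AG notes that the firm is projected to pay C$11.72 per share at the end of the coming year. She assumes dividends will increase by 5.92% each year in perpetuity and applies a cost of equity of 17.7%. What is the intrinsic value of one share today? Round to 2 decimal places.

Gordon growth model: P₀ = D₁/(r − g), with D₁ = 11.72 given directly.
P₀ = 11.7200 / (0.177 − 0.0592) = 11.7200 / 0.1178 = 99.4907

C$99.49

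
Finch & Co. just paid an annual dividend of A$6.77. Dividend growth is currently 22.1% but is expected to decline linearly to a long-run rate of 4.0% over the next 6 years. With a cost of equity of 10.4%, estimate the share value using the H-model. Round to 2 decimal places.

A$167.45

H-model: P₀ = D₀[(1+g_L) + H(g_S−g_L)]/(r−g_L), with H = 6/2 = 3.
P₀ = 6.77 × [(1+0.04) + 3×(0.221−0.04)] / (0.104−0.04)
   = 6.77 × 1.5830 / 0.064 = 167.4517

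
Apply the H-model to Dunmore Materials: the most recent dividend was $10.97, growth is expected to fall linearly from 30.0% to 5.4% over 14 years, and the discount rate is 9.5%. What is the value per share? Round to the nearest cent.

H-model: P₀ = D₀[(1+g_L) + H(g_S−g_L)]/(r−g_L), with H = 14/2 = 7.
P₀ = 10.97 × [(1+0.054) + 7×(0.3−0.054)] / (0.095−0.054)
   = 10.97 × 2.7760 / 0.041 = 742.7493

$742.75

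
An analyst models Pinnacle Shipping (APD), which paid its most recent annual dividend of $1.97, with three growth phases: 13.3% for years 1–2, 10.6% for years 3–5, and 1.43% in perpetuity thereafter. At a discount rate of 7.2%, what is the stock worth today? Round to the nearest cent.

$53.79

Three-stage DDM. Project D₁…D_5; terminal Gordon value at t=5 with g = 0.0143; discount at r = 0.072.
D_1 = 2.2320
D_2 = 2.5289
D_3 = 2.7969
D_4 = 3.0934
D_5 = 3.4213
TV_5 = 3.4702/(0.072−0.0143) = 60.1426
P₀ = Σ Dₜ/(1+r)ᵗ + TV_5/(1+r)^5 = 53.7944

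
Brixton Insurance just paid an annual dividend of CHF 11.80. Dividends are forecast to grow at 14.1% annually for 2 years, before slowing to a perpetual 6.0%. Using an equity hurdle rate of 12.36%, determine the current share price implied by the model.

CHF 226.96

Two-stage DDM. Project D₁…D_2 at 0.141, terminal growth 0.06, discount at r = 0.1236.
D_1 = 13.4638
D_2 = 15.3622
Terminal value at t=2: TV = D_3/(r−g) = 16.2839/(0.1236−0.06) = 256.0366
P₀ = 13.4638/(1+0.1236)^1 + 15.3622/(1+0.1236)^2 + 256.0366/(1+0.1236)^2 = 226.9560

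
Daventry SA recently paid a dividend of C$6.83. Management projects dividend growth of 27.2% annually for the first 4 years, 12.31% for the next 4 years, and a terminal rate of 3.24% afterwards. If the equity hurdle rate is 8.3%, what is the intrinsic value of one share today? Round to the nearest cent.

C$405.19

Three-stage DDM. Project D₁…D_8; terminal Gordon value at t=8 with g = 0.0324; discount at r = 0.083.
D_1 = 8.6878
D_2 = 11.0508
D_3 = 14.0567
D_4 = 17.8801
D_5 = 20.0811
D_6 = 22.5531
D_7 = 25.3294
D_8 = 28.4474
TV_8 = 29.3691/(0.083−0.0324) = 580.4173
P₀ = Σ Dₜ/(1+r)ᵗ + TV_8/(1+r)^8 = 405.1901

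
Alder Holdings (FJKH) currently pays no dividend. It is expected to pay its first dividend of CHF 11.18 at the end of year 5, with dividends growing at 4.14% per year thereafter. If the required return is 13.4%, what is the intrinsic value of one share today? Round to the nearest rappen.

Deferred-dividend DDM. At t=4 the remaining stream is a growing perpetuity with first payment D_5 = 11.18.
V_4 = D_5/(r−g) = 11.18/(0.134−0.0414) = 120.7343
P₀ = V_4/(1+r)^4 = 120.7343/(1+0.134)^4 = 73.0094

CHF 73.01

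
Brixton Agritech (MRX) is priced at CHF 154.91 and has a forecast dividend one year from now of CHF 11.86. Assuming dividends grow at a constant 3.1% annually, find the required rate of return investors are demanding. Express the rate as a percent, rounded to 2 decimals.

10.76%

Rearranging the constant-growth DDM: r = D₁/P₀ + g.
r = 11.8600 / 154.91 + 0.031 = 0.07656 + 0.031 = 0.10756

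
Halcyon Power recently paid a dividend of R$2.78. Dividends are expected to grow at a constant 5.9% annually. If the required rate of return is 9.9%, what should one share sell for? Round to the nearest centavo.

R$73.60

Gordon growth model: P₀ = D₁/(r − g). D₁ = 2.78 × (1 + 0.059) = 2.9440.
P₀ = 2.9440 / (0.099 − 0.059) = 2.9440 / 0.04 = 73.6005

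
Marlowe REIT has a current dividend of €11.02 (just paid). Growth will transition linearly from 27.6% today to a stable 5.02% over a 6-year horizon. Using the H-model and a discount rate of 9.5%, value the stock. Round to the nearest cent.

€424.96

H-model: P₀ = D₀[(1+g_L) + H(g_S−g_L)]/(r−g_L), with H = 6/2 = 3.
P₀ = 11.02 × [(1+0.0502) + 3×(0.276−0.0502)] / (0.095−0.0502)
   = 11.02 × 1.7276 / 0.0448 = 424.9588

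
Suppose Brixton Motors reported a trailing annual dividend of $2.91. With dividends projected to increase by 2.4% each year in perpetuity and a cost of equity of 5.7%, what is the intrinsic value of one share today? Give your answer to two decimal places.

$90.30

Gordon growth model: P₀ = D₁/(r − g). D₁ = 2.91 × (1 + 0.024) = 2.9798.
P₀ = 2.9798 / (0.057 − 0.024) = 2.9798 / 0.033 = 90.2982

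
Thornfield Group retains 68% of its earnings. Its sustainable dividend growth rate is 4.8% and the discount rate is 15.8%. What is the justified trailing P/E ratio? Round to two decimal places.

3.05

Payout ratio b = 1 − 0.68 = 0.32.
Justified trailing P/E = b(1+g)/(r−g) = 0.32×(1+0.048)/(0.158−0.048) = 3.0487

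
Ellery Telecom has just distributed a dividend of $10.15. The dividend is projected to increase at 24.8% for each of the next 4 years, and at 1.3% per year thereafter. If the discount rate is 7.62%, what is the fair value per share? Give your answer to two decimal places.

Two-stage DDM. Project D₁…D_4 at 0.248, terminal growth 0.013, discount at r = 0.0762.
D_1 = 12.6672
D_2 = 15.8087
D_3 = 19.7292
D_4 = 24.6221
Terminal value at t=4: TV = D_5/(r−g) = 24.9421/(0.0762−0.013) = 394.6542
P₀ = 12.6672/(1+0.0762)^1 + 15.8087/(1+0.0762)^2 + 19.7292/(1+0.0762)^3 + 24.6221/(1+0.0762)^4 + 394.6542/(1+0.0762)^4 = 353.8041

$353.80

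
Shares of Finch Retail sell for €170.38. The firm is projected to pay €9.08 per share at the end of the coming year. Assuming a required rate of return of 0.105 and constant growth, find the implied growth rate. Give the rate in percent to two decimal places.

5.17%

From P₀ = D₁/(r − g), the implied growth is g = r − D₁/P₀.
g = 0.105 − 9.08/170.38 = 0.105 − 0.05329 = 0.05171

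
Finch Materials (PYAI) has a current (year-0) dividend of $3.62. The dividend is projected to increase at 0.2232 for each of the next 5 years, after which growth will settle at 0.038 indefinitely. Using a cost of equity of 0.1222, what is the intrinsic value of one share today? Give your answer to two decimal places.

$92.28

Two-stage DDM. Project D₁…D_5 at 0.2232, terminal growth 0.038, discount at r = 0.1222.
D_1 = 4.4280
D_2 = 5.4163
D_3 = 6.6252
D_4 = 8.1040
D_5 = 9.9128
Terminal value at t=5: TV = D_6/(r−g) = 10.2895/(0.1222−0.038) = 122.2028
P₀ = 4.4280/(1+0.1222)^1 + 5.4163/(1+0.1222)^2 + 6.6252/(1+0.1222)^3 + 8.1040/(1+0.1222)^4 + 9.9128/(1+0.1222)^5 + 122.2028/(1+0.1222)^5 = 92.2787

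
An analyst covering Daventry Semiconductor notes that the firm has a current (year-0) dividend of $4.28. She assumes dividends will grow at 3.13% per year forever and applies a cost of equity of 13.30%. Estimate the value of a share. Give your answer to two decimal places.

Gordon growth model: P₀ = D₁/(r − g). D₁ = 4.28 × (1 + 0.0313) = 4.4140.
P₀ = 4.4140 / (0.133 − 0.0313) = 4.4140 / 0.1017 = 43.4018

$43.40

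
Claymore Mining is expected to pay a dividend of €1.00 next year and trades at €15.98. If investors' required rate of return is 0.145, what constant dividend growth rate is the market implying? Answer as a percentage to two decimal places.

From P₀ = D₁/(r − g), the implied growth is g = r − D₁/P₀.
g = 0.145 − 1.00/15.98 = 0.145 − 0.06258 = 0.08242

8.24%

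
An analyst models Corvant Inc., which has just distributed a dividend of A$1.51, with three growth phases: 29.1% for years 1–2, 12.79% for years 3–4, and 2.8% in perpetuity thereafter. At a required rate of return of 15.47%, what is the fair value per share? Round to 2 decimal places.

Three-stage DDM. Project D₁…D_4; terminal Gordon value at t=4 with g = 0.028; discount at r = 0.1547.
D_1 = 1.9494
D_2 = 2.5167
D_3 = 2.8386
D_4 = 3.2016
TV_4 = 3.2913/(0.1547−0.028) = 25.9769
P₀ = Σ Dₜ/(1+r)ᵗ + TV_4/(1+r)^4 = 21.8324

A$21.83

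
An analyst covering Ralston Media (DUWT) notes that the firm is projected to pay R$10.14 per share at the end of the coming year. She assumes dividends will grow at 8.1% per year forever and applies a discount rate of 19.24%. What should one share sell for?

R$91.02

Gordon growth model: P₀ = D₁/(r − g), with D₁ = 10.14 given directly.
P₀ = 10.1400 / (0.1924 − 0.081) = 10.1400 / 0.1114 = 91.0233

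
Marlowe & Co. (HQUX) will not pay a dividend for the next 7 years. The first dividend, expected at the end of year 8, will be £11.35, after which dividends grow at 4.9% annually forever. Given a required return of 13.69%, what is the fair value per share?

Deferred-dividend DDM. At t=7 the remaining stream is a growing perpetuity with first payment D_8 = 11.35.
V_7 = D_8/(r−g) = 11.35/(0.1369−0.049) = 129.1240
P₀ = V_7/(1+r)^7 = 129.1240/(1+0.1369)^7 = 52.5958

£52.60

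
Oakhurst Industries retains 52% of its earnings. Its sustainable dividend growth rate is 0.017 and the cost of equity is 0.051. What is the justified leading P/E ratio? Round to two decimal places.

14.12

Payout ratio b = 1 − 0.52 = 0.48.
Justified leading P/E = b/(r−g) = 0.48/(0.051−0.017) = 14.1176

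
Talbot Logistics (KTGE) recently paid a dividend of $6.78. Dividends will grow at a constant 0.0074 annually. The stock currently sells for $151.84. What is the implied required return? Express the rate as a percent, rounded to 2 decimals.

Rearranging the constant-growth DDM: r = D₁/P₀ + g.
D₁ = 6.78 × (1 + 0.0074) = 6.8302.
r = 6.8302 / 151.84 + 0.0074 = 0.04498 + 0.0074 = 0.05238

5.24%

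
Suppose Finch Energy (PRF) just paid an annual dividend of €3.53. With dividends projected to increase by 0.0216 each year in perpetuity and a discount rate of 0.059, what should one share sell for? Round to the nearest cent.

€96.42

Gordon growth model: P₀ = D₁/(r − g). D₁ = 3.53 × (1 + 0.0216) = 3.6062.
P₀ = 3.6062 / (0.059 − 0.0216) = 3.6062 / 0.0374 = 96.4237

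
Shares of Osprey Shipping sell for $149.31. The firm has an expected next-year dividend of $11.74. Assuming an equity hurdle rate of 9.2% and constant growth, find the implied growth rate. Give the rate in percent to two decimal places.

1.34%

From P₀ = D₁/(r − g), the implied growth is g = r − D₁/P₀.
g = 0.092 − 11.74/149.31 = 0.092 − 0.07863 = 0.01337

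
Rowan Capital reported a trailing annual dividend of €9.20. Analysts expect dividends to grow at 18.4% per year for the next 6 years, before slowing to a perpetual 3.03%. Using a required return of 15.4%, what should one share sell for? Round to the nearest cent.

€149.83

Two-stage DDM. Project D₁…D_6 at 0.184, terminal growth 0.0303, discount at r = 0.154.
D_1 = 10.8928
D_2 = 12.8971
D_3 = 15.2701
D_4 = 18.0798
D_5 = 21.4065
D_6 = 25.3453
Terminal value at t=6: TV = D_7/(r−g) = 26.1133/(0.154−0.0303) = 211.1019
P₀ = 10.8928/(1+0.154)^1 + 12.8971/(1+0.154)^2 + 15.2701/(1+0.154)^3 + 18.0798/(1+0.154)^4 + 21.4065/(1+0.154)^5 + 25.3453/(1+0.154)^6 + 211.1019/(1+0.154)^6 = 149.8294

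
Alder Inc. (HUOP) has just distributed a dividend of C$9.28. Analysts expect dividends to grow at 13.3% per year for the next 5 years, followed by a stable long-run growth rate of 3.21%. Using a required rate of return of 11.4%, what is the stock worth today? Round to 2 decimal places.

C$176.09

Two-stage DDM. Project D₁…D_5 at 0.133, terminal growth 0.0321, discount at r = 0.114.
D_1 = 10.5142
D_2 = 11.9126
D_3 = 13.4970
D_4 = 15.2921
D_5 = 17.3260
Terminal value at t=5: TV = D_6/(r−g) = 17.8821/(0.114−0.0321) = 218.3411
P₀ = 10.5142/(1+0.114)^1 + 11.9126/(1+0.114)^2 + 13.4970/(1+0.114)^3 + 15.2921/(1+0.114)^4 + 17.3260/(1+0.114)^5 + 218.3411/(1+0.114)^5 = 176.0940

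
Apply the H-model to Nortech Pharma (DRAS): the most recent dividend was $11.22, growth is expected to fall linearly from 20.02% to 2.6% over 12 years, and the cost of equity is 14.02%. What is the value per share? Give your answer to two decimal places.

$203.49

H-model: P₀ = D₀[(1+g_L) + H(g_S−g_L)]/(r−g_L), with H = 12/2 = 6.
P₀ = 11.22 × [(1+0.026) + 6×(0.2002−0.026)] / (0.1402−0.026)
   = 11.22 × 2.0712 / 0.1142 = 203.4927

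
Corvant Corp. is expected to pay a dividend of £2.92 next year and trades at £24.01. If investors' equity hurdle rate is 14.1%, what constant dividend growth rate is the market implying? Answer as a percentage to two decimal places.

From P₀ = D₁/(r − g), the implied growth is g = r − D₁/P₀.
g = 0.141 − 2.92/24.01 = 0.141 − 0.12162 = 0.01938

1.94%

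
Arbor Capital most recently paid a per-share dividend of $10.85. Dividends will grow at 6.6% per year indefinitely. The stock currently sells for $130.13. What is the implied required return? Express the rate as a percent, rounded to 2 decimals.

15.49%

Rearranging the constant-growth DDM: r = D₁/P₀ + g.
D₁ = 10.85 × (1 + 0.066) = 11.5661.
r = 11.5661 / 130.13 + 0.066 = 0.08888 + 0.066 = 0.15488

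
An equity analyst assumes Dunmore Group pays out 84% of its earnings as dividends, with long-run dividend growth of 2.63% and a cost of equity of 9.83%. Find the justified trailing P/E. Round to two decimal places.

Justified trailing P/E = b(1+g)/(r−g) = 0.84×(1+0.0263)/(0.0983−0.0263) = 11.9735

11.97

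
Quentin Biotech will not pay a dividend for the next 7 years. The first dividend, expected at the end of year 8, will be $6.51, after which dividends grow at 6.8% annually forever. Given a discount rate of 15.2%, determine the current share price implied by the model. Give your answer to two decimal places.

Deferred-dividend DDM. At t=7 the remaining stream is a growing perpetuity with first payment D_8 = 6.51.
V_7 = D_8/(r−g) = 6.51/(0.152−0.068) = 77.5000
P₀ = V_7/(1+r)^7 = 77.5000/(1+0.152)^7 = 28.7829

$28.78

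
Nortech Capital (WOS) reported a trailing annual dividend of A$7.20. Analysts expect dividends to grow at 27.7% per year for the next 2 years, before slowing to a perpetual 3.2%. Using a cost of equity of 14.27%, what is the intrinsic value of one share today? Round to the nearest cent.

A$100.86

Two-stage DDM. Project D₁…D_2 at 0.277, terminal growth 0.032, discount at r = 0.1427.
D_1 = 9.1944
D_2 = 11.7412
Terminal value at t=2: TV = D_3/(r−g) = 12.1170/(0.1427−0.032) = 109.4577
P₀ = 9.1944/(1+0.1427)^1 + 11.7412/(1+0.1427)^2 + 109.4577/(1+0.1427)^2 = 100.8647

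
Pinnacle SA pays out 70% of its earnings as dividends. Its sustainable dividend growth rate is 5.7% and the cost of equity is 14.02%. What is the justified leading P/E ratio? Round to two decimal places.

Justified leading P/E = b/(r−g) = 0.70/(0.1402−0.057) = 8.4135

8.41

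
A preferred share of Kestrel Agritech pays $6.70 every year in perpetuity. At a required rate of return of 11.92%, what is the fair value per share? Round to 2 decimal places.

$56.21

Zero-growth DDM (perpetuity): P₀ = D/r = 6.70 / 0.1192 = 56.2081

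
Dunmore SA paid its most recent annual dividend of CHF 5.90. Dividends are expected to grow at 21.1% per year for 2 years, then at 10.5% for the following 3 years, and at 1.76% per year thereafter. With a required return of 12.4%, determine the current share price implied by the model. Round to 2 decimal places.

CHF 95.30

Three-stage DDM. Project D₁…D_5; terminal Gordon value at t=5 with g = 0.0176; discount at r = 0.124.
D_1 = 7.1449
D_2 = 8.6525
D_3 = 9.5610
D_4 = 10.5649
D_5 = 11.6742
TV_5 = 11.8797/(0.124−0.0176) = 111.6510
P₀ = Σ Dₜ/(1+r)ᵗ + TV_5/(1+r)^5 = 95.2991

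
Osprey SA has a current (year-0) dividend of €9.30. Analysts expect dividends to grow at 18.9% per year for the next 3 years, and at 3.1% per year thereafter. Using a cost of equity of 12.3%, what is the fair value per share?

Two-stage DDM. Project D₁…D_3 at 0.189, terminal growth 0.031, discount at r = 0.123.
D_1 = 11.0577
D_2 = 13.1476
D_3 = 15.6325
Terminal value at t=3: TV = D_4/(r−g) = 16.1171/(0.123−0.031) = 175.1860
P₀ = 11.0577/(1+0.123)^1 + 13.1476/(1+0.123)^2 + 15.6325/(1+0.123)^3 + 175.1860/(1+0.123)^3 = 155.0071

€155.01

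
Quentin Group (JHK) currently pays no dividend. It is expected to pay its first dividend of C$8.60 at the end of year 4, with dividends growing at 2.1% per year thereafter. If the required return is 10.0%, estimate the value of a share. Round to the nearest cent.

Deferred-dividend DDM. At t=3 the remaining stream is a growing perpetuity with first payment D_4 = 8.60.
V_3 = D_4/(r−g) = 8.60/(0.1−0.021) = 108.8608
P₀ = V_3/(1+r)^3 = 108.8608/(1+0.1)^3 = 81.7887

C$81.79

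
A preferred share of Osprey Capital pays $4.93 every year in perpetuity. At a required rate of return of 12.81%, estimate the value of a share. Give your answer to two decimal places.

$38.49

Zero-growth DDM (perpetuity): P₀ = D/r = 4.93 / 0.1281 = 38.4856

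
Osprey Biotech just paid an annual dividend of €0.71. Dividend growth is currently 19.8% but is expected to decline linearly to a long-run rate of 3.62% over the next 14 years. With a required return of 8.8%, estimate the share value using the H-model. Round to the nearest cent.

H-model: P₀ = D₀[(1+g_L) + H(g_S−g_L)]/(r−g_L), with H = 14/2 = 7.
P₀ = 0.71 × [(1+0.0362) + 7×(0.198−0.0362)] / (0.088−0.0362)
   = 0.71 × 2.1688 / 0.0518 = 29.7268

€29.73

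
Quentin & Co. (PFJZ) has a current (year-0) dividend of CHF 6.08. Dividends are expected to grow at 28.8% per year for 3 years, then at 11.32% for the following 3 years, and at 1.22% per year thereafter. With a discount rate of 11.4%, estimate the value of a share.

CHF 145.94

Three-stage DDM. Project D₁…D_6; terminal Gordon value at t=6 with g = 0.0122; discount at r = 0.114.
D_1 = 7.8310
D_2 = 10.0864
D_3 = 12.9913
D_4 = 14.4619
D_5 = 16.0990
D_6 = 17.9214
TV_6 = 18.1400/(0.114−0.0122) = 178.1925
P₀ = Σ Dₜ/(1+r)ᵗ + TV_6/(1+r)^6 = 145.9402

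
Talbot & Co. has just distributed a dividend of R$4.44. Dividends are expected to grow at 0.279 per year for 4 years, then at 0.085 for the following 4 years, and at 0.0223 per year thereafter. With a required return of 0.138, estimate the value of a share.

R$100.90

Three-stage DDM. Project D₁…D_8; terminal Gordon value at t=8 with g = 0.0223; discount at r = 0.138.
D_1 = 5.6788
D_2 = 7.2631
D_3 = 9.2895
D_4 = 11.8813
D_5 = 12.8912
D_6 = 13.9870
D_7 = 15.1759
D_8 = 16.4658
TV_8 = 16.8330/(0.138−0.0223) = 145.4886
P₀ = Σ Dₜ/(1+r)ᵗ + TV_8/(1+r)^8 = 100.8979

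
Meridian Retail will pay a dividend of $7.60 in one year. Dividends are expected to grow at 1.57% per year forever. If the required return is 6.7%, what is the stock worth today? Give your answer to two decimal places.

Gordon growth model: P₀ = D₁/(r − g), with D₁ = 7.60 given directly.
P₀ = 7.6000 / (0.067 − 0.0157) = 7.6000 / 0.0513 = 148.1481

$148.15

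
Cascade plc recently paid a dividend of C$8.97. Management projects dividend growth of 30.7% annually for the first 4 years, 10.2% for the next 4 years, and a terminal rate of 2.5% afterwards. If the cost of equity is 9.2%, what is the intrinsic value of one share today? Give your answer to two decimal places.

Three-stage DDM. Project D₁…D_8; terminal Gordon value at t=8 with g = 0.025; discount at r = 0.092.
D_1 = 11.7238
D_2 = 15.3230
D_3 = 20.0272
D_4 = 26.1755
D_5 = 28.8454
D_6 = 31.7876
D_7 = 35.0300
D_8 = 38.6030
TV_8 = 39.5681/(0.092−0.025) = 590.5684
P₀ = Σ Dₜ/(1+r)ᵗ + TV_8/(1+r)^8 = 424.7779

C$424.78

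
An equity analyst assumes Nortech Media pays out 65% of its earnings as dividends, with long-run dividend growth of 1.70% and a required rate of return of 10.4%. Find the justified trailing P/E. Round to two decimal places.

7.60

Justified trailing P/E = b(1+g)/(r−g) = 0.65×(1+0.017)/(0.104−0.017) = 7.5983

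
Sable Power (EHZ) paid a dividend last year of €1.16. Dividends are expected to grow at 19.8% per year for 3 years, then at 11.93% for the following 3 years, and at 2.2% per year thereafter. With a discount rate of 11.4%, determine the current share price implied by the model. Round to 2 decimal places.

Three-stage DDM. Project D₁…D_6; terminal Gordon value at t=6 with g = 0.022; discount at r = 0.114.
D_1 = 1.3897
D_2 = 1.6648
D_3 = 1.9945
D_4 = 2.2324
D_5 = 2.4987
D_6 = 2.7968
TV_6 = 2.8584/(0.114−0.022) = 31.0693
P₀ = Σ Dₜ/(1+r)ᵗ + TV_6/(1+r)^6 = 24.6573

€24.66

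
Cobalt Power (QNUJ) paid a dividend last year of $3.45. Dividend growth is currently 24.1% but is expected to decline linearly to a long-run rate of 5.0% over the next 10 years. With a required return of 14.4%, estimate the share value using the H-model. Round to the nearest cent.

$73.59

H-model: P₀ = D₀[(1+g_L) + H(g_S−g_L)]/(r−g_L), with H = 10/2 = 5.
P₀ = 3.45 × [(1+0.05) + 5×(0.241−0.05)] / (0.144−0.05)
   = 3.45 × 2.0050 / 0.094 = 73.5878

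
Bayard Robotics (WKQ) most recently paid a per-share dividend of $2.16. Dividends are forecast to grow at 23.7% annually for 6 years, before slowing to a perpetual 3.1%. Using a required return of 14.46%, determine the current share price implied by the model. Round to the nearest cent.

$48.39

Two-stage DDM. Project D₁…D_6 at 0.237, terminal growth 0.031, discount at r = 0.1446.
D_1 = 2.6719
D_2 = 3.3052
D_3 = 4.0885
D_4 = 5.0575
D_5 = 6.2561
D_6 = 7.7388
Terminal value at t=6: TV = D_7/(r−g) = 7.9787/(0.1446−0.031) = 70.2348
P₀ = 2.6719/(1+0.1446)^1 + 3.3052/(1+0.1446)^2 + 4.0885/(1+0.1446)^3 + 5.0575/(1+0.1446)^4 + 6.2561/(1+0.1446)^5 + 7.7388/(1+0.1446)^6 + 70.2348/(1+0.1446)^6 = 48.3904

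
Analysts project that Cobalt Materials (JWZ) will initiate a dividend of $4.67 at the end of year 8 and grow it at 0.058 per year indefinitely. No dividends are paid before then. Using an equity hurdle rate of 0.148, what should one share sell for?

$19.75

Deferred-dividend DDM. At t=7 the remaining stream is a growing perpetuity with first payment D_8 = 4.67.
V_7 = D_8/(r−g) = 4.67/(0.148−0.058) = 51.8889
P₀ = V_7/(1+r)^7 = 51.8889/(1+0.148)^7 = 19.7461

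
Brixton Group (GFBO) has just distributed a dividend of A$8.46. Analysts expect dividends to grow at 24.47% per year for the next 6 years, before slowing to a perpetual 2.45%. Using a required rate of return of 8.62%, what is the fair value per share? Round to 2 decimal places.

A$402.07

Two-stage DDM. Project D₁…D_6 at 0.2447, terminal growth 0.0245, discount at r = 0.0862.
D_1 = 10.5302
D_2 = 13.1069
D_3 = 16.3141
D_4 = 20.3062
D_5 = 25.2752
D_6 = 31.4600
Terminal value at t=6: TV = D_7/(r−g) = 32.2308/(0.0862−0.0245) = 522.3785
P₀ = 10.5302/(1+0.0862)^1 + 13.1069/(1+0.0862)^2 + 16.3141/(1+0.0862)^3 + 20.3062/(1+0.0862)^4 + 25.2752/(1+0.0862)^5 + 31.4600/(1+0.0862)^6 + 522.3785/(1+0.0862)^6 = 402.0667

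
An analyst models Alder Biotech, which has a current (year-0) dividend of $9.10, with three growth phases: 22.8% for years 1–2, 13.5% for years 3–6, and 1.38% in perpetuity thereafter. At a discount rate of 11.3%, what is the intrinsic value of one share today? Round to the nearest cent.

Three-stage DDM. Project D₁…D_6; terminal Gordon value at t=6 with g = 0.0138; discount at r = 0.113.
D_1 = 11.1748
D_2 = 13.7227
D_3 = 15.5752
D_4 = 17.6779
D_5 = 20.0644
D_6 = 22.7731
TV_6 = 23.0873/(0.113−0.0138) = 232.7353
P₀ = Σ Dₜ/(1+r)ᵗ + TV_6/(1+r)^6 = 190.0928

$190.09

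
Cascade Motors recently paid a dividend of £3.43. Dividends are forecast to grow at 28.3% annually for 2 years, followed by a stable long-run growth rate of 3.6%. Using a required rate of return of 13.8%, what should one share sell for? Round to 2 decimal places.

£52.51

Two-stage DDM. Project D₁…D_2 at 0.283, terminal growth 0.036, discount at r = 0.138.
D_1 = 4.4007
D_2 = 5.6461
Terminal value at t=2: TV = D_3/(r−g) = 5.8493/(0.138−0.036) = 57.3465
P₀ = 4.4007/(1+0.138)^1 + 5.6461/(1+0.138)^2 + 57.3465/(1+0.138)^2 = 52.5083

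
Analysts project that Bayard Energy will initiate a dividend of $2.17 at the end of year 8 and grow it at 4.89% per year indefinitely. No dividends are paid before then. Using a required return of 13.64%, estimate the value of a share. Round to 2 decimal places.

$10.13

Deferred-dividend DDM. At t=7 the remaining stream is a growing perpetuity with first payment D_8 = 2.17.
V_7 = D_8/(r−g) = 2.17/(0.1364−0.0489) = 24.8000
P₀ = V_7/(1+r)^7 = 24.8000/(1+0.1364)^7 = 10.1329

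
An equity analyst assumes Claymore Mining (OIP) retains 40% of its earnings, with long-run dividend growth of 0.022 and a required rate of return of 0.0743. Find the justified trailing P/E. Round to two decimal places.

Payout ratio b = 1 − 0.40 = 0.60.
Justified trailing P/E = b(1+g)/(r−g) = 0.60×(1+0.022)/(0.0743−0.022) = 11.7247

11.72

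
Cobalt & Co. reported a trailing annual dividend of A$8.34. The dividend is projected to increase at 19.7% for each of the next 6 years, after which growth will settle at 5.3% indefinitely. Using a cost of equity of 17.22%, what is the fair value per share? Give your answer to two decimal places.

Two-stage DDM. Project D₁…D_6 at 0.197, terminal growth 0.053, discount at r = 0.1722.
D_1 = 9.9830
D_2 = 11.9496
D_3 = 14.3037
D_4 = 17.1215
D_5 = 20.4945
D_6 = 24.5319
Terminal value at t=6: TV = D_7/(r−g) = 25.8321/(0.1722−0.053) = 216.7121
P₀ = 9.9830/(1+0.1722)^1 + 11.9496/(1+0.1722)^2 + 14.3037/(1+0.1722)^3 + 17.1215/(1+0.1722)^4 + 20.4945/(1+0.1722)^5 + 24.5319/(1+0.1722)^6 + 216.7121/(1+0.1722)^6 = 137.4147

A$137.41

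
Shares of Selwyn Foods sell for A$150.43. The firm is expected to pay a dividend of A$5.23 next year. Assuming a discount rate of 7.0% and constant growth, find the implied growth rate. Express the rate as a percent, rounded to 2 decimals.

From P₀ = D₁/(r − g), the implied growth is g = r − D₁/P₀.
g = 0.07 − 5.23/150.43 = 0.07 − 0.03477 = 0.03523

3.52%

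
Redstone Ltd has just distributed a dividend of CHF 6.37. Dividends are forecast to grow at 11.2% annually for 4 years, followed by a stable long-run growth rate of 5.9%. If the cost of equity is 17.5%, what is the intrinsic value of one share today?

Two-stage DDM. Project D₁…D_4 at 0.112, terminal growth 0.059, discount at r = 0.175.
D_1 = 7.0834
D_2 = 7.8768
D_3 = 8.7590
D_4 = 9.7400
Terminal value at t=4: TV = D_5/(r−g) = 10.3147/(0.175−0.059) = 88.9194
P₀ = 7.0834/(1+0.175)^1 + 7.8768/(1+0.175)^2 + 8.7590/(1+0.175)^3 + 9.7400/(1+0.175)^4 + 88.9194/(1+0.175)^4 = 68.8922

CHF 68.89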